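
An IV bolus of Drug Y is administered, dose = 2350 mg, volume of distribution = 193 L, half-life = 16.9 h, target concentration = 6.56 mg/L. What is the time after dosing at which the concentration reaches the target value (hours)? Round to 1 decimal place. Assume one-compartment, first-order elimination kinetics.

C₀ = Dose / Vd = 2350 / 193 = 12.18 mg/L
k = ln2 / t½ = 0.693147 / 16.9 = 0.04101 h⁻¹
t = ln(C₀ / C) / k = ln(12.18 / 6.56) / 0.04101
  = ln(1.857) / 0.04101 = 0.6190 / 0.04101 = 15.09 h

15.1 h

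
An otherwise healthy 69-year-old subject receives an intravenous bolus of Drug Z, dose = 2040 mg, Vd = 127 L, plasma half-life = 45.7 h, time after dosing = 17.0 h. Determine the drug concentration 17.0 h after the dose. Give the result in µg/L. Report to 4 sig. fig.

12410 µg/L

C₀ = Dose / Vd = 2040 / 127 = 16.06 mg/L
k = ln2 / t½ = 0.693147 / 45.7 = 0.01517 h⁻¹
C = C₀ · e^(−k·t) = 16.06 × e^(−0.01517 × 17.0)
  = 16.06 × 0.7727 = 12.41 mg/L
Convert: 12.41 mg/L × 1000 = 12410 µg/L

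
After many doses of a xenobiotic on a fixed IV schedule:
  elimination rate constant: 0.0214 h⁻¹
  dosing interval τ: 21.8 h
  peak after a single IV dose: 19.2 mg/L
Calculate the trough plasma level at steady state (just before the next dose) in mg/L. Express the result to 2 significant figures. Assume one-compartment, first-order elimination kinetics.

32 mg/L

e^(−kτ) = e^(−0.02140 × 21.8) = 0.6272
Accumulation ratio R = 1 / (1 − e^(−kτ)) = 1 / (1 − 0.6272) = 2.682
Steady-state trough = C₀ × R × e^(−kτ) = 19.2 × 2.682 × 0.6272 = 32.30 mg/L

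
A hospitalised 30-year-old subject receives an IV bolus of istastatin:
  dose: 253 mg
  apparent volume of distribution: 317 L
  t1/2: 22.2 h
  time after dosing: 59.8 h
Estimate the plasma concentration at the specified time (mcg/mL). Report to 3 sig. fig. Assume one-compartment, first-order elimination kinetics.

C₀ = Dose / Vd = 253.0 / 317 = 0.7981 mg/L
k = ln2 / t½ = 0.693147 / 22.2 = 0.03122 h⁻¹
C = C₀ · e^(−k·t) = 0.7981 × e^(−0.03122 × 59.8)
  = 0.7981 × 0.1546 = 0.1234 mg/L
(0.1234 mg/L = 0.1234 mcg/mL)

0.123 mcg/mL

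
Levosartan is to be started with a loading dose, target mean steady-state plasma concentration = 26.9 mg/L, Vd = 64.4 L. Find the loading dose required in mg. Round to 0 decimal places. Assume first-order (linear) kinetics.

1732 mg

LD = Css × Vd = 26.9 × 64.4 = 1732 mg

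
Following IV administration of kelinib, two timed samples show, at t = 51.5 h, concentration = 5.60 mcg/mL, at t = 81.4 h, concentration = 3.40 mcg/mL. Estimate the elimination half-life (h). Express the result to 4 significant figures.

41.53 h

k = ln(C₁/C₂) / (t₂ − t₁) = ln(5.60/3.40) / (81.4 − 51.5)
  = 0.4990 / 29.90 = 0.01669 h⁻¹
t½ = ln2 / k = 0.693147 / 0.01669 = 41.53 h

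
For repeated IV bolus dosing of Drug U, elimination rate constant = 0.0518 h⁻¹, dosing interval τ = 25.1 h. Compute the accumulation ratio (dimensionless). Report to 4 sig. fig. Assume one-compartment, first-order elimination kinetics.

e^(−kτ) = e^(−0.05180 × 25.1) = 0.2725
Accumulation ratio R = 1 / (1 − e^(−kτ)) = 1 / (1 − 0.2725) = 1.375

1.375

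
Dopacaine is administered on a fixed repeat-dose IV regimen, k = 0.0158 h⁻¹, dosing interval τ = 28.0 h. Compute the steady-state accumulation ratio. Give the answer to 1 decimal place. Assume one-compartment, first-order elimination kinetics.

e^(−kτ) = e^(−0.01580 × 28.0) = 0.6425
Accumulation ratio R = 1 / (1 − e^(−kτ)) = 1 / (1 − 0.6425) = 2.797

2.8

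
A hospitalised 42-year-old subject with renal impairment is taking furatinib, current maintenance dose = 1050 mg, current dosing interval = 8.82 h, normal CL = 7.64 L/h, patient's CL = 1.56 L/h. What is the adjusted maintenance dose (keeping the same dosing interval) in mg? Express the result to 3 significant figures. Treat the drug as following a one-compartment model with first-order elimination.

To keep the same average steady-state level, dosing rate must scale with clearance.
CL ratio = 1.56 / 7.64 = 0.2042
New dose (same interval) = 1050 × 0.2042 = 214.4 mg

214 mg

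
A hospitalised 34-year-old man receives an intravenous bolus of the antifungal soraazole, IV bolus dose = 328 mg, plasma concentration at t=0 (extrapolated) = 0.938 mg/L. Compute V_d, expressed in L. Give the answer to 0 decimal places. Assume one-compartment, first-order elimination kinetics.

Vd = Dose / C₀ = 328.0 / 0.938 = 349.7 L

350 L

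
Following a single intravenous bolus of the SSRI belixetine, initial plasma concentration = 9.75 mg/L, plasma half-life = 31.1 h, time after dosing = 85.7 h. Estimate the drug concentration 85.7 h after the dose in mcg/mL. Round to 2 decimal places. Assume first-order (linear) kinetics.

1.44 mcg/mL

k = ln2 / t½ = 0.693147 / 31.1 = 0.02229 h⁻¹
C = C₀ · e^(−k·t) = 9.750 × e^(−0.02229 × 85.7)
  = 9.750 × 0.1480 = 1.443 mg/L
(1.443 mg/L = 1.443 mcg/mL)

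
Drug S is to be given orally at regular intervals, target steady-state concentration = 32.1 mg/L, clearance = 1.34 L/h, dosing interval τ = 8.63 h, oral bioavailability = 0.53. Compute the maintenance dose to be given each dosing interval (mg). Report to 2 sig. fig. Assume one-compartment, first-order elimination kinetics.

700 mg

At steady state, F × (Dose/τ) = Css × CL.
Dose = Css × CL × τ / F = 32.1 × 1.340 × 8.63 / 0.53 = 700.4 mg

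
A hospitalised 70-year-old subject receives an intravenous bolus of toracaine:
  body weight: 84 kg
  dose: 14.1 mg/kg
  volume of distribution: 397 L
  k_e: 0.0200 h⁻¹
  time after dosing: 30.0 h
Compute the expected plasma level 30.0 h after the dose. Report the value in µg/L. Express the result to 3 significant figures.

Total dose = 14.1 × 84 = 1184 mg
C₀ = Dose / Vd = 1184 / 397 = 2.982 mg/L
C = C₀ · e^(−k·t) = 2.982 × e^(−0.02000 × 30.0)
  = 2.982 × 0.5488 = 1.637 mg/L
Convert: 1.637 mg/L × 1000 = 1637 µg/L

1640 µg/L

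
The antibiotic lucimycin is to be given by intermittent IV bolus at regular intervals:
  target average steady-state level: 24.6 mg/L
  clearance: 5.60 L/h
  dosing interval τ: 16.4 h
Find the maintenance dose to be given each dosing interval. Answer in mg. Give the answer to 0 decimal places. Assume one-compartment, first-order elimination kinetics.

2259 mg

At steady state, Dose/τ = Css × CL.
Dose = Css × CL × τ = 24.6 × 5.600 × 16.4 = 2259 mg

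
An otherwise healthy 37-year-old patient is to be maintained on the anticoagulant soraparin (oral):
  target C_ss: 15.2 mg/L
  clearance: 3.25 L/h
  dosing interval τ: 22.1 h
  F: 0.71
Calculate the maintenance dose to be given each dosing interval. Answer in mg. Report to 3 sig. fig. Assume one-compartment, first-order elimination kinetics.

At steady state, F × (Dose/τ) = Css × CL.
Dose = Css × CL × τ / F = 15.2 × 3.250 × 22.1 / 0.71 = 1538 mg

1540 mg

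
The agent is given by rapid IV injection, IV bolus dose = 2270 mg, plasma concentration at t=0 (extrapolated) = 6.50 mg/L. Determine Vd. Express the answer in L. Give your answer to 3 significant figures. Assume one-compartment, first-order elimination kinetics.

Vd = Dose / C₀ = 2270 / 6.50 = 349.2 L

349 L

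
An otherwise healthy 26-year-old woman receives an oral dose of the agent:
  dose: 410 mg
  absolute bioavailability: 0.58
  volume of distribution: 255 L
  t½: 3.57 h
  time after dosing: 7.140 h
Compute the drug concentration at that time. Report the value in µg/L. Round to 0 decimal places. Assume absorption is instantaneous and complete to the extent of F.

233 µg/L

Amount reaching circulation = F × Dose = 0.58 × 410.0 = 237.8 mg
C₀ = F·Dose / Vd = 237.8 / 255 = 0.9325 mg/L
k = ln2 / t½ = 0.693147 / 3.57 = 0.1942 h⁻¹
t / t½ = 7.140 / 3.57 = 2 half-lives
C = C₀ × (1/2)^2 = 0.9325 × 0.2500 = 0.2331 mg/L
Convert: 0.2331 mg/L × 1000 = 233.1 µg/L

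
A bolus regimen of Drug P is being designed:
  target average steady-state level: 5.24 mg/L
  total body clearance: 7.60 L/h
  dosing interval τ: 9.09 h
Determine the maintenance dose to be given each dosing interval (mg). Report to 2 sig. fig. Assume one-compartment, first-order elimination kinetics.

360 mg

At steady state, Dose/τ = Css × CL.
Dose = Css × CL × τ = 5.24 × 7.600 × 9.09 = 362.0 mg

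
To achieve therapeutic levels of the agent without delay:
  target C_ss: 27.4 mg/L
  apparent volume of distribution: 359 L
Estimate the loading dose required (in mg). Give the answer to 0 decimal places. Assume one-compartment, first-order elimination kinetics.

LD = Css × Vd = 27.4 × 359 = 9837 mg

9837 mg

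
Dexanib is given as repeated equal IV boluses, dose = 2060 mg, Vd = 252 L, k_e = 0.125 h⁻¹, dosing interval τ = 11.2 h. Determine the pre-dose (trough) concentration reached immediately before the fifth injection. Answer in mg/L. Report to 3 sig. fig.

C₀ per dose = Dose / Vd = 2060 / 252 = 8.175 mg/L
Fraction remaining after one interval: r = e^(−kτ) = e^(−0.1250 × 11.2) = 0.2466
Before dose 5, 4 doses have been given (aged 1τ, 2τ, 3τ, 4τ).
C_trough = C₀ × (r + r² + … + r^4) = C₀ × r(1−r^4)/(1−r)
        = 8.175 × 0.2466 × (1 − 0.003698) / (1 − 0.2466) = 2.666 mg/L

2.67 mg/L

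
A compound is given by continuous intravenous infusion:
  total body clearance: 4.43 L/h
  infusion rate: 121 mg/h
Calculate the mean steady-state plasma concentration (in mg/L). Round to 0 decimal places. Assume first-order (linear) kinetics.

27 mg/L

At steady state Css = R₀ / CL = 121 / 4.430 = 27.31 mg/L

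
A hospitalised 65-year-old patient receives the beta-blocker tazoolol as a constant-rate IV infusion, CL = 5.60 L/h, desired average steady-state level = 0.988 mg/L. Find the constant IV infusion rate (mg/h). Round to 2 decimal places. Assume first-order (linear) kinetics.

5.53 mg/h

At steady state, infusion rate R₀ = Css × CL = 0.988 × 5.600 = 5.533 mg/h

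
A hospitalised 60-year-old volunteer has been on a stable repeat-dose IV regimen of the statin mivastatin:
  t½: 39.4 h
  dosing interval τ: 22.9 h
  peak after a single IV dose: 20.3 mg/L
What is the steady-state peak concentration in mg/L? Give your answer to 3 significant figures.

61.2 mg/L

k = ln2 / t½ = 0.693147 / 39.4 = 0.01759 h⁻¹
e^(−kτ) = e^(−0.01759 × 22.9) = 0.6684
Accumulation ratio R = 1 / (1 − e^(−kτ)) = 1 / (1 − 0.6684) = 3.016
Steady-state peak = C₀ × R = 20.3 × 3.016 = 61.22 mg/L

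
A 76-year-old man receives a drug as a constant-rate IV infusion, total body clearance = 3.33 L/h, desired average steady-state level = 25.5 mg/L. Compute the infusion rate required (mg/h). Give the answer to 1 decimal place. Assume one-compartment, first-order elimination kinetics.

84.9 mg/h

At steady state, infusion rate R₀ = Css × CL = 25.5 × 3.330 = 84.92 mg/h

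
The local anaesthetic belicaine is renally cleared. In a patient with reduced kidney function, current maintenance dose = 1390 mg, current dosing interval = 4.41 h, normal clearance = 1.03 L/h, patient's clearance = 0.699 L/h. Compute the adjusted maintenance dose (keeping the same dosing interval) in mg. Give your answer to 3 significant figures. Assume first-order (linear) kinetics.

943 mg

To keep the same average steady-state level, dosing rate must scale with clearance.
CL ratio = 0.699 / 1.03 = 0.6786
New dose (same interval) = 1390 × 0.6786 = 943.3 mg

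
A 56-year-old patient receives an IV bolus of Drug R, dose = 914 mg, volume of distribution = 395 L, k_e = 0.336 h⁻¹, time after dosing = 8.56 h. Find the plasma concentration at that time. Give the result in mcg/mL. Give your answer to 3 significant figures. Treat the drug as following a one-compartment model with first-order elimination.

0.130 mcg/mL

C₀ = Dose / Vd = 914.0 / 395 = 2.314 mg/L
C = C₀ · e^(−k·t) = 2.314 × e^(−0.3360 × 8.56)
  = 2.314 × 0.05635 = 0.1304 mg/L
(0.1304 mg/L = 0.1304 mcg/mL)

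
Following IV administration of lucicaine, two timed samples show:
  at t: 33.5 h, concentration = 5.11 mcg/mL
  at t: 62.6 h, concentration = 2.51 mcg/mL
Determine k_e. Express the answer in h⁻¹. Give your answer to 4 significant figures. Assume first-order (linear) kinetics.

k = ln(C₁/C₂) / (t₂ − t₁) = ln(5.11/2.51) / (62.6 − 33.5)
  = 0.7109 / 29.10 = 0.02443 h⁻¹

0.02443 h⁻¹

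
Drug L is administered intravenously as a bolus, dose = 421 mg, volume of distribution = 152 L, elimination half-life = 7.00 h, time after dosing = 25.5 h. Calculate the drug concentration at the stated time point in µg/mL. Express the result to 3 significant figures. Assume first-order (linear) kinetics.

C₀ = Dose / Vd = 421.0 / 152 = 2.770 mg/L
k = ln2 / t½ = 0.693147 / 7.00 = 0.09902 h⁻¹
C = C₀ · e^(−k·t) = 2.770 × e^(−0.09902 × 25.5)
  = 2.770 × 0.08006 = 0.2218 mg/L
(0.2218 mg/L = 0.2218 µg/mL)

0.222 µg/mL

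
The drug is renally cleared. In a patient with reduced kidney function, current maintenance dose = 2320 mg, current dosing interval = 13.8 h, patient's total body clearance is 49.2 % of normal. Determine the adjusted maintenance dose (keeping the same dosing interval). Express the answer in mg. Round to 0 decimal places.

To keep the same average steady-state level, dosing rate must scale with clearance.
CL ratio = 49.2 / 100 = 0.4920
New dose (same interval) = 2320 × 0.4920 = 1141 mg

1141 mg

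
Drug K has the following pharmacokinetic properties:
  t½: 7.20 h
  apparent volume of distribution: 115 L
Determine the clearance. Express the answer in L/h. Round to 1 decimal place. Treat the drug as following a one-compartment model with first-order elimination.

11.1 L/h

k = ln2 / t½ = 0.693147 / 7.20 = 0.09627 h⁻¹
CL = k × Vd = 0.09627 × 115 = 11.07 L/h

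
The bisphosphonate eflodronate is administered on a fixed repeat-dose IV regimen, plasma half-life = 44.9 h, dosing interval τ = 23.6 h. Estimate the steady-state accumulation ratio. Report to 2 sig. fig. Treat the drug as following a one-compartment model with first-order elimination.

k = ln2 / t½ = 0.693147 / 44.9 = 0.01544 h⁻¹
e^(−kτ) = e^(−0.01544 × 23.6) = 0.6946
Accumulation ratio R = 1 / (1 − e^(−kτ)) = 1 / (1 − 0.6946) = 3.274

3.3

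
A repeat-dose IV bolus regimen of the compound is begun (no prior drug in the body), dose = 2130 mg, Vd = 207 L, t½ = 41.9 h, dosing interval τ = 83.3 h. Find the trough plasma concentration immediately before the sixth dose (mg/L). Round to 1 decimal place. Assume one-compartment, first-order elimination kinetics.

3.5 mg/L

C₀ per dose = Dose / Vd = 2130 / 207 = 10.29 mg/L
k = ln2 / t½ = 0.693147 / 41.9 = 0.01654 h⁻¹
Fraction remaining after one interval: r = e^(−kτ) = e^(−0.01654 × 83.3) = 0.2521
Before dose 6, 5 doses have been given (aged 1τ, 2τ, 3τ, 4τ, 5τ).
C_trough = C₀ × (r + r² + … + r^5) = C₀ × r(1−r^5)/(1−r)
        = 10.29 × 0.2521 × (1 − 0.001018) / (1 − 0.2521) = 3.465 mg/L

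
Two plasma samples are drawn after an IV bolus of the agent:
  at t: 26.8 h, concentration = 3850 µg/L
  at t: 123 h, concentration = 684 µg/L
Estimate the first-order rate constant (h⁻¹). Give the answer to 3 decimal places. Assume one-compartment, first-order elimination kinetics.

k = ln(C₁/C₂) / (t₂ − t₁) = ln(3850/684) / (123 − 26.8)
  = 1.728 / 96.20 = 0.01796 h⁻¹

0.018 h⁻¹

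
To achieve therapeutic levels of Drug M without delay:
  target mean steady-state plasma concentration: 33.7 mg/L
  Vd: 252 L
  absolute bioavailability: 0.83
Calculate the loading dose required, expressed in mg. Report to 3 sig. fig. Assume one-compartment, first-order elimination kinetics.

10200 mg

LD = Css × Vd / F = 33.7 × 252 / 0.83 = 10230 mg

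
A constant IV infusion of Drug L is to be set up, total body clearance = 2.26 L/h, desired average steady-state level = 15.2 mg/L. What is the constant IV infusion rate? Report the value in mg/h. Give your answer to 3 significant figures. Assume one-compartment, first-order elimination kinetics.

34.4 mg/h

At steady state, infusion rate R₀ = Css × CL = 15.2 × 2.260 = 34.35 mg/h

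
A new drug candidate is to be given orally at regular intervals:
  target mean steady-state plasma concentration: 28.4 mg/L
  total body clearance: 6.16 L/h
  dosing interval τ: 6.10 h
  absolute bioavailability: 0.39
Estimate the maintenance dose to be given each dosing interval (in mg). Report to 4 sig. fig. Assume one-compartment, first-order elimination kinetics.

At steady state, F × (Dose/τ) = Css × CL.
Dose = Css × CL × τ / F = 28.4 × 6.160 × 6.10 / 0.39 = 2736 mg

2736 mg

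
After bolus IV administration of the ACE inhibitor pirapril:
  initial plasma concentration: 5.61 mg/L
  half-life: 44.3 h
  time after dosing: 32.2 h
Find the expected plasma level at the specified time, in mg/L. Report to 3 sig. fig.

3.39 mg/L

k = ln2 / t½ = 0.693147 / 44.3 = 0.01565 h⁻¹
C = C₀ · e^(−k·t) = 5.610 × e^(−0.01565 × 32.2)
  = 5.610 × 0.6042 = 3.390 mg/L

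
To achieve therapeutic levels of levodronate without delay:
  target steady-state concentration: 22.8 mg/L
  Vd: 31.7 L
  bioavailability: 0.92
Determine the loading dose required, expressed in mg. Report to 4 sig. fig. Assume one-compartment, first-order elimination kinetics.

785.6 mg

LD = Css × Vd / F = 22.8 × 31.7 / 0.92 = 785.6 mg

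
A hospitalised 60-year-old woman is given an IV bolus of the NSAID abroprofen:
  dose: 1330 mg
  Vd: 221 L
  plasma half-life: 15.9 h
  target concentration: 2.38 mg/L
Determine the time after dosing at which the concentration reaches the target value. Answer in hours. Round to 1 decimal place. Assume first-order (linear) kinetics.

C₀ = Dose / Vd = 1330 / 221 = 6.018 mg/L
k = ln2 / t½ = 0.693147 / 15.9 = 0.04359 h⁻¹
t = ln(C₀ / C) / k = ln(6.018 / 2.38) / 0.04359
  = ln(2.529) / 0.04359 = 0.9278 / 0.04359 = 21.28 h

21.3 h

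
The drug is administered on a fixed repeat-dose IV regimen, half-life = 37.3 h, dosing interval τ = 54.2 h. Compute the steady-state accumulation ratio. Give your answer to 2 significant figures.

1.6

k = ln2 / t½ = 0.693147 / 37.3 = 0.01858 h⁻¹
e^(−kτ) = e^(−0.01858 × 54.2) = 0.3653
Accumulation ratio R = 1 / (1 − e^(−kτ)) = 1 / (1 − 0.3653) = 1.576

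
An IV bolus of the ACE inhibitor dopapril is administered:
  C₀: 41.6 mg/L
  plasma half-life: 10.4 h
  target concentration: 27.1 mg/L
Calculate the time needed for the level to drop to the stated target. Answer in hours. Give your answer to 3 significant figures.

k = ln2 / t½ = 0.693147 / 10.4 = 0.06665 h⁻¹
t = ln(C₀ / C) / k = ln(41.60 / 27.1) / 0.06665
  = ln(1.535) / 0.06665 = 0.4285 / 0.06665 = 6.429 h

6.43 h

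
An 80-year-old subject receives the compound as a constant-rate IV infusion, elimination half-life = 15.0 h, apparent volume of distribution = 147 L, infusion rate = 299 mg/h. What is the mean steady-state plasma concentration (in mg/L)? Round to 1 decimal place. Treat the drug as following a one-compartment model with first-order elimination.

44.0 mg/L

k = ln2 / t½ = 0.693147 / 15.0 = 0.04621 h⁻¹
CL = k × Vd = 0.04621 × 147 = 6.793 L/h
At steady state Css = R₀ / CL = 299 / 6.793 = 44.02 mg/L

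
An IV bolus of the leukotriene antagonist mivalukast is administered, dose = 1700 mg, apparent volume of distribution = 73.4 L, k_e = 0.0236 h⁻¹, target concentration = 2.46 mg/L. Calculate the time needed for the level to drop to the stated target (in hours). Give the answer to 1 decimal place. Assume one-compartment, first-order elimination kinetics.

C₀ = Dose / Vd = 1700 / 73.4 = 23.16 mg/L
t = ln(C₀ / C) / k = ln(23.16 / 2.46) / 0.02360
  = ln(9.415) / 0.02360 = 2.242 / 0.02360 = 95.00 h

95.0 h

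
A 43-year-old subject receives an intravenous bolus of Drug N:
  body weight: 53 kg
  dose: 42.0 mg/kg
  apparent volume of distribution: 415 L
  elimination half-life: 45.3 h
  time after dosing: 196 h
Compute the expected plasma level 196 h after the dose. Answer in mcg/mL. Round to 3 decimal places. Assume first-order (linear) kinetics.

0.267 mcg/mL

Total dose = 42.0 × 53 = 2226 mg
C₀ = Dose / Vd = 2226 / 415 = 5.364 mg/L
k = ln2 / t½ = 0.693147 / 45.3 = 0.01530 h⁻¹
C = C₀ · e^(−k·t) = 5.364 × e^(−0.01530 × 196)
  = 5.364 × 0.04985 = 0.2674 mg/L
(0.2674 mg/L = 0.2674 mcg/mL)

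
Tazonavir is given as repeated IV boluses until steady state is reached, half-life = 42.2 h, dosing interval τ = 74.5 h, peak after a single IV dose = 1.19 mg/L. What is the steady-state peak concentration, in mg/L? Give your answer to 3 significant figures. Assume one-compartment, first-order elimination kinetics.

k = ln2 / t½ = 0.693147 / 42.2 = 0.01643 h⁻¹
e^(−kτ) = e^(−0.01643 × 74.5) = 0.2940
Accumulation ratio R = 1 / (1 − e^(−kτ)) = 1 / (1 − 0.2940) = 1.416
Steady-state peak = C₀ × R = 1.19 × 1.416 = 1.685 mg/L

1.69 mg/L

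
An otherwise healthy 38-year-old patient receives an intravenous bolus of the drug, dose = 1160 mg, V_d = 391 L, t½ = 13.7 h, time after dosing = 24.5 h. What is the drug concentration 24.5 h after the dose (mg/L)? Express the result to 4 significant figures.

C₀ = Dose / Vd = 1160 / 391 = 2.967 mg/L
k = ln2 / t½ = 0.693147 / 13.7 = 0.05059 h⁻¹
C = C₀ · e^(−k·t) = 2.967 × e^(−0.05059 × 24.5)
  = 2.967 × 0.2895 = 0.8589 mg/L

0.8589 mg/L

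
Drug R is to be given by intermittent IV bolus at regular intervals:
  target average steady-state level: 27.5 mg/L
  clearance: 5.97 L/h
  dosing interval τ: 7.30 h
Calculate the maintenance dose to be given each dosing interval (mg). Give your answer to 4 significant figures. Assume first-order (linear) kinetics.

1198 mg

At steady state, Dose/τ = Css × CL.
Dose = Css × CL × τ = 27.5 × 5.970 × 7.30 = 1198 mg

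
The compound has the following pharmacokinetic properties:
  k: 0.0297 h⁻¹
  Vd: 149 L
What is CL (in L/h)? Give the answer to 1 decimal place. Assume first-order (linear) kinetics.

CL = k × Vd = 0.0297 × 149 = 4.425 L/h

4.4 L/h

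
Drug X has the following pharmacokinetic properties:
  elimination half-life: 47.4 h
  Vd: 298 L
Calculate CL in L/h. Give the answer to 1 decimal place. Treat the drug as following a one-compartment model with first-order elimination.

k = ln2 / t½ = 0.693147 / 47.4 = 0.01462 h⁻¹
CL = k × Vd = 0.01462 × 298 = 4.357 L/h

4.4 L/h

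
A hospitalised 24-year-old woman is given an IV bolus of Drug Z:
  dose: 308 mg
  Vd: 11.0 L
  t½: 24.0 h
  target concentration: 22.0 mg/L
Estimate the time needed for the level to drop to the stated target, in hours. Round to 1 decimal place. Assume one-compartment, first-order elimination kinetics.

8.4 h

C₀ = Dose / Vd = 308.0 / 11.0 = 28.00 mg/L
k = ln2 / t½ = 0.693147 / 24.0 = 0.02888 h⁻¹
t = ln(C₀ / C) / k = ln(28.00 / 22.0) / 0.02888
  = ln(1.273) / 0.02888 = 0.2414 / 0.02888 = 8.359 h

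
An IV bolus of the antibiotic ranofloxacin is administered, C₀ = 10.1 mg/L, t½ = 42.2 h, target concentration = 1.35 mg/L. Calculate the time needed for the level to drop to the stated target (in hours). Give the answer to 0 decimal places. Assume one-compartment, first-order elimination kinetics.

123 h

k = ln2 / t½ = 0.693147 / 42.2 = 0.01643 h⁻¹
t = ln(C₀ / C) / k = ln(10.10 / 1.35) / 0.01643
  = ln(7.481) / 0.01643 = 2.012 / 0.01643 = 122.5 h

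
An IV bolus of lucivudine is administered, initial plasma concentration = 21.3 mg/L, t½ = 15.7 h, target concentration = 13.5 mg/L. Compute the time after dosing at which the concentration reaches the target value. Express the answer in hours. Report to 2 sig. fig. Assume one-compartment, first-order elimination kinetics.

k = ln2 / t½ = 0.693147 / 15.7 = 0.04415 h⁻¹
t = ln(C₀ / C) / k = ln(21.30 / 13.5) / 0.04415
  = ln(1.578) / 0.04415 = 0.4562 / 0.04415 = 10.33 h

10 h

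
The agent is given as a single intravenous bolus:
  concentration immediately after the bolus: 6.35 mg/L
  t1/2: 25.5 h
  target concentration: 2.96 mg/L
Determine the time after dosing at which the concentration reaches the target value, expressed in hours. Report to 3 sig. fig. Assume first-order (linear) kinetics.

28.1 h

k = ln2 / t½ = 0.693147 / 25.5 = 0.02718 h⁻¹
t = ln(C₀ / C) / k = ln(6.350 / 2.96) / 0.02718
  = ln(2.145) / 0.02718 = 0.7631 / 0.02718 = 28.08 h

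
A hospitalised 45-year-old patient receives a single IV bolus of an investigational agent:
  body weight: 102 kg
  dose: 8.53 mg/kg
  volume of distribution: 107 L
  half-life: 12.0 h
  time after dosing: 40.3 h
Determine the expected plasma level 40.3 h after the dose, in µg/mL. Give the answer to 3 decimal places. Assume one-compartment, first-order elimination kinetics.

Total dose = 8.53 × 102 = 870.1 mg
C₀ = Dose / Vd = 870.1 / 107 = 8.132 mg/L
k = ln2 / t½ = 0.693147 / 12.0 = 0.05776 h⁻¹
C = C₀ · e^(−k·t) = 8.132 × e^(−0.05776 × 40.3)
  = 8.132 × 0.09752 = 0.7930 mg/L
(0.7930 mg/L = 0.7930 µg/mL)

0.793 µg/mL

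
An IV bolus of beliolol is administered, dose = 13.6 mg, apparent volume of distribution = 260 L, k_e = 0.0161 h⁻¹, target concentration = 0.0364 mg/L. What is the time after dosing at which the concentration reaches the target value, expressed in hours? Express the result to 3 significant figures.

C₀ = Dose / Vd = 13.60 / 260 = 0.05231 mg/L
t = ln(C₀ / C) / k = ln(0.05231 / 0.0364) / 0.01610
  = ln(1.437) / 0.01610 = 0.3626 / 0.01610 = 22.52 h

22.5 h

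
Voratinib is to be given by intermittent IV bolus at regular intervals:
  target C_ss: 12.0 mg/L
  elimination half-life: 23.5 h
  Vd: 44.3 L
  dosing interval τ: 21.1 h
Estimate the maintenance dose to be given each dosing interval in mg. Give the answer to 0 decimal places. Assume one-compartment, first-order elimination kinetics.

k = ln2 / t½ = 0.693147 / 23.5 = 0.02950 h⁻¹
CL = k × Vd = 0.02950 × 44.3 = 1.307 L/h
At steady state, Dose/τ = Css × CL.
Dose = Css × CL × τ = 12.0 × 1.307 × 21.1 = 330.9 mg

331 mg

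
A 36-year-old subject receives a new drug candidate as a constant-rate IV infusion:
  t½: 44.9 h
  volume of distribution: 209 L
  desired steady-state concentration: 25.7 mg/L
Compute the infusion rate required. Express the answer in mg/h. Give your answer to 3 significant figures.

82.9 mg/h

k = ln2 / t½ = 0.693147 / 44.9 = 0.01544 h⁻¹
CL = k × Vd = 0.01544 × 209 = 3.227 L/h
At steady state, infusion rate R₀ = Css × CL = 25.7 × 3.227 = 82.93 mg/h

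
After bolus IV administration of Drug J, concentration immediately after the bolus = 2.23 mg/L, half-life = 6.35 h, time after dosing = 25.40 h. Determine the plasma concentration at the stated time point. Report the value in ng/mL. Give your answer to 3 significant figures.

k = ln2 / t½ = 0.693147 / 6.35 = 0.1092 h⁻¹
t / t½ = 25.40 / 6.35 = 4 half-lives
C = C₀ × (1/2)^4 = 2.230 × 0.06250 = 0.1394 mg/L
Convert: 0.1394 mg/L × 1000 = 139.4 ng/mL

139 ng/mL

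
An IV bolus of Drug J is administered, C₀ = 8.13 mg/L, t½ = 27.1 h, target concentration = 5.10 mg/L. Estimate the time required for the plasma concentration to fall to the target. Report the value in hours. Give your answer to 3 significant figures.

18.2 h

k = ln2 / t½ = 0.693147 / 27.1 = 0.02558 h⁻¹
t = ln(C₀ / C) / k = ln(8.130 / 5.10) / 0.02558
  = ln(1.594) / 0.02558 = 0.4662 / 0.02558 = 18.23 h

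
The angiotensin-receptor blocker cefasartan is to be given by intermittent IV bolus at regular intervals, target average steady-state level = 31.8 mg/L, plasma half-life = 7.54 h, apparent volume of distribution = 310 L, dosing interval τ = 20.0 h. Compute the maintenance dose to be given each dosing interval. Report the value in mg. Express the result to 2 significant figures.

18000 mg

k = ln2 / t½ = 0.693147 / 7.54 = 0.09193 h⁻¹
CL = k × Vd = 0.09193 × 310 = 28.50 L/h
At steady state, Dose/τ = Css × CL.
Dose = Css × CL × τ = 31.8 × 28.50 × 20.0 = 18130 mg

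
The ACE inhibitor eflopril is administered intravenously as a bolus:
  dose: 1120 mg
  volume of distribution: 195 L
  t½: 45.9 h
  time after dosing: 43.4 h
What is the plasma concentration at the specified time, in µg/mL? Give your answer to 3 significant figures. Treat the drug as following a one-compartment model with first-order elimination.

C₀ = Dose / Vd = 1120 / 195 = 5.744 mg/L
k = ln2 / t½ = 0.693147 / 45.9 = 0.01510 h⁻¹
C = C₀ · e^(−k·t) = 5.744 × e^(−0.01510 × 43.4)
  = 5.744 × 0.5193 = 2.983 mg/L
(2.983 mg/L = 2.983 µg/mL)

2.98 µg/mL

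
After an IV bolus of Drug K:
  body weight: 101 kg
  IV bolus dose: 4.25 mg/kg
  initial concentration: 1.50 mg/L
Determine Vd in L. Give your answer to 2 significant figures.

Dose = 4.25 × 101 = 429.3 mg
Vd = Dose / C₀ = 429.3 / 1.50 = 286.2 L

290 L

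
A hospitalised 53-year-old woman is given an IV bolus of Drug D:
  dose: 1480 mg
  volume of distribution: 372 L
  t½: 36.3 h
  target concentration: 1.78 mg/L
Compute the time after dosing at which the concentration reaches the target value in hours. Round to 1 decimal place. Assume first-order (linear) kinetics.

42.1 h

C₀ = Dose / Vd = 1480 / 372 = 3.978 mg/L
k = ln2 / t½ = 0.693147 / 36.3 = 0.01909 h⁻¹
t = ln(C₀ / C) / k = ln(3.978 / 1.78) / 0.01909
  = ln(2.235) / 0.01909 = 0.8042 / 0.01909 = 42.13 h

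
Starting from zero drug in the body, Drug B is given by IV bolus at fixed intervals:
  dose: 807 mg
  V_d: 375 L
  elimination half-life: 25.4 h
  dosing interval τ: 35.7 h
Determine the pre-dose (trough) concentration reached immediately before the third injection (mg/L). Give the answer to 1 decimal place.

C₀ per dose = Dose / Vd = 807 / 375 = 2.152 mg/L
k = ln2 / t½ = 0.693147 / 25.4 = 0.02729 h⁻¹
Fraction remaining after one interval: r = e^(−kτ) = e^(−0.02729 × 35.7) = 0.3775
Before dose 3, 2 doses have been given (aged 1τ, 2τ).
C_trough = C₀ × (r + r²) = 2.152 × (0.3775 + 0.1425) = 1.119 mg/L

1.1 mg/L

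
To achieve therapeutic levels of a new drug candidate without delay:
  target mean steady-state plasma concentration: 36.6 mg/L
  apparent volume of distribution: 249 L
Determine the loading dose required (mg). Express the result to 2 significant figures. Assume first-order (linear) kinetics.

9100 mg

LD = Css × Vd = 36.6 × 249 = 9113 mg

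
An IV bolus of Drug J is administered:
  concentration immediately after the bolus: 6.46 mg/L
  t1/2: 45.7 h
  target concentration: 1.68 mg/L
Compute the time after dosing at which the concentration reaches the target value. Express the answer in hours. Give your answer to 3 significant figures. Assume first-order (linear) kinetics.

k = ln2 / t½ = 0.693147 / 45.7 = 0.01517 h⁻¹
t = ln(C₀ / C) / k = ln(6.460 / 1.68) / 0.01517
  = ln(3.845) / 0.01517 = 1.347 / 0.01517 = 88.79 h

88.8 h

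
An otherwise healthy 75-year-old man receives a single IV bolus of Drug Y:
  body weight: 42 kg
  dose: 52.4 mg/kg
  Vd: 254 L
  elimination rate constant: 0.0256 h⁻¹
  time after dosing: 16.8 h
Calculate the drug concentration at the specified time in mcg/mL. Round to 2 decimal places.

5.64 mcg/mL

Total dose = 52.4 × 42 = 2201 mg
C₀ = Dose / Vd = 2201 / 254 = 8.665 mg/L
C = C₀ · e^(−k·t) = 8.665 × e^(−0.02560 × 16.8)
  = 8.665 × 0.6505 = 5.637 mg/L
(5.637 mg/L = 5.637 mcg/mL)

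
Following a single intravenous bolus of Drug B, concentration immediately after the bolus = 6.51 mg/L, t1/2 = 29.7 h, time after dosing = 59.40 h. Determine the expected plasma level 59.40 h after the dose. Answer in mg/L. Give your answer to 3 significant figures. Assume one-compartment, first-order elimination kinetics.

k = ln2 / t½ = 0.693147 / 29.7 = 0.02334 h⁻¹
t / t½ = 59.40 / 29.7 = 2 half-lives
C = C₀ × (1/2)^2 = 6.510 × 0.2500 = 1.628 mg/L

1.63 mg/L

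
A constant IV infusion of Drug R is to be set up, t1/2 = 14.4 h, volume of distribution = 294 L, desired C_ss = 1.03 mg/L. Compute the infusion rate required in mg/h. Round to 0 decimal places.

15 mg/h

k = ln2 / t½ = 0.693147 / 14.4 = 0.04814 h⁻¹
CL = k × Vd = 0.04814 × 294 = 14.15 L/h
At steady state, infusion rate R₀ = Css × CL = 1.03 × 14.15 = 14.57 mg/h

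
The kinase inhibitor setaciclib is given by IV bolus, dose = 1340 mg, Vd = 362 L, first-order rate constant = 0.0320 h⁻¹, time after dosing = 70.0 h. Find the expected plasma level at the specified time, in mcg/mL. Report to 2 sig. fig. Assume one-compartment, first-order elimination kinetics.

0.39 mcg/mL

C₀ = Dose / Vd = 1340 / 362 = 3.702 mg/L
C = C₀ · e^(−k·t) = 3.702 × e^(−0.03200 × 70.0)
  = 3.702 × 0.1065 = 0.3943 mg/L
(0.3943 mg/L = 0.3943 mcg/mL)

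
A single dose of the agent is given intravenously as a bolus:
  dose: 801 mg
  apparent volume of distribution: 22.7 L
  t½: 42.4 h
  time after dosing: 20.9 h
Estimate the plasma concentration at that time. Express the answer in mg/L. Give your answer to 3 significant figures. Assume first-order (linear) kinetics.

C₀ = Dose / Vd = 801.0 / 22.7 = 35.29 mg/L
k = ln2 / t½ = 0.693147 / 42.4 = 0.01635 h⁻¹
C = C₀ · e^(−k·t) = 35.29 × e^(−0.01635 × 20.9)
  = 35.29 × 0.7106 = 25.08 mg/L

25.1 mg/L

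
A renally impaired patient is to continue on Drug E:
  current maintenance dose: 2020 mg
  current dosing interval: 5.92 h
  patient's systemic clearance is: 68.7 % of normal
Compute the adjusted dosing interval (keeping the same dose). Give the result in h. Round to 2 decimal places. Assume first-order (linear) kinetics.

8.62 h

To keep the same average steady-state level, dosing rate must scale with clearance.
CL ratio = 68.7 / 100 = 0.6870
New interval (same dose) = 5.92 / 0.6870 = 8.617 h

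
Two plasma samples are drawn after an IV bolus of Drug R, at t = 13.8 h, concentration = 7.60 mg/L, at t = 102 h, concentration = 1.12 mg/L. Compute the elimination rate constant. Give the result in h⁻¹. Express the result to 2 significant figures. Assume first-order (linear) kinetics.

k = ln(C₁/C₂) / (t₂ − t₁) = ln(7.60/1.12) / (102 − 13.8)
  = 1.915 / 88.20 = 0.02171 h⁻¹

0.022 h⁻¹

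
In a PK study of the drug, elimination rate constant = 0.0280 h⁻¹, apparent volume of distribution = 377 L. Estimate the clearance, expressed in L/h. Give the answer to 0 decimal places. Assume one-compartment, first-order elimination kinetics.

11 L/h

CL = k × Vd = 0.0280 × 377 = 10.56 L/h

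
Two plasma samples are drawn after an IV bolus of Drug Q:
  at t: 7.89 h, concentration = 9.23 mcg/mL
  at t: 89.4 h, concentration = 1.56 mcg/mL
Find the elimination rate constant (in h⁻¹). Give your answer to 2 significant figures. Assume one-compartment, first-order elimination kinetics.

0.022 h⁻¹

k = ln(C₁/C₂) / (t₂ − t₁) = ln(9.23/1.56) / (89.4 − 7.89)
  = 1.778 / 81.51 = 0.02181 h⁻¹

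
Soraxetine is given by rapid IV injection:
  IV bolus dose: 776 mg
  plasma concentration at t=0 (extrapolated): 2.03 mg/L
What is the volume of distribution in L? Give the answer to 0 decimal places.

Vd = Dose / C₀ = 776.0 / 2.03 = 382.3 L

382 L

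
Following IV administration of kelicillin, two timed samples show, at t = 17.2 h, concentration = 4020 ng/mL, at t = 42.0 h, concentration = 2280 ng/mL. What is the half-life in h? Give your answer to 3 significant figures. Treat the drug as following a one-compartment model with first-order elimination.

30.3 h

k = ln(C₁/C₂) / (t₂ − t₁) = ln(4020/2280) / (42.0 − 17.2)
  = 0.5671 / 24.80 = 0.02287 h⁻¹
t½ = ln2 / k = 0.693147 / 0.02287 = 30.31 h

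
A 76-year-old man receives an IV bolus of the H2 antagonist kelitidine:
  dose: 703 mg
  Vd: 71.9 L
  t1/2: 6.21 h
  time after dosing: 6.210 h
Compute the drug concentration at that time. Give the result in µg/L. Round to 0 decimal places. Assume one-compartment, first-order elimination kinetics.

C₀ = Dose / Vd = 703.0 / 71.9 = 9.777 mg/L
k = ln2 / t½ = 0.693147 / 6.21 = 0.1116 h⁻¹
t / t½ = 6.210 / 6.21 = 1 half-lives
C = C₀ × (1/2)^1 = 9.777 × 0.5000 = 4.889 mg/L
Convert: 4.889 mg/L × 1000 = 4889 µg/L

4889 µg/L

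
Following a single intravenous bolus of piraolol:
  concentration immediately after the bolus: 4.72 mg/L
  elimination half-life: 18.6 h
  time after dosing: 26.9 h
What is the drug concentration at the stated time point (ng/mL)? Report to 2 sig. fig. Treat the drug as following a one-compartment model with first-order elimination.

1700 ng/mL

k = ln2 / t½ = 0.693147 / 18.6 = 0.03727 h⁻¹
C = C₀ · e^(−k·t) = 4.720 × e^(−0.03727 × 26.9)
  = 4.720 × 0.3669 = 1.732 mg/L
Convert: 1.732 mg/L × 1000 = 1732 ng/mL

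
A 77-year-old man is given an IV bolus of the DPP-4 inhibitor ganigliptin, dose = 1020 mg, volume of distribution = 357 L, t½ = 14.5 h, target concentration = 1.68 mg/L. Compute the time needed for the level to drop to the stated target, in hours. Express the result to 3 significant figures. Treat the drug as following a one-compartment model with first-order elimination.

11.1 h

C₀ = Dose / Vd = 1020 / 357 = 2.857 mg/L
k = ln2 / t½ = 0.693147 / 14.5 = 0.04780 h⁻¹
t = ln(C₀ / C) / k = ln(2.857 / 1.68) / 0.04780
  = ln(1.701) / 0.04780 = 0.5312 / 0.04780 = 11.11 h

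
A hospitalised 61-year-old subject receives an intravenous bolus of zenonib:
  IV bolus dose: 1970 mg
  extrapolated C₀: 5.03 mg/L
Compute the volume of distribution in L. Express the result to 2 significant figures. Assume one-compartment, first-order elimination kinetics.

390 L

Vd = Dose / C₀ = 1970 / 5.03 = 391.7 L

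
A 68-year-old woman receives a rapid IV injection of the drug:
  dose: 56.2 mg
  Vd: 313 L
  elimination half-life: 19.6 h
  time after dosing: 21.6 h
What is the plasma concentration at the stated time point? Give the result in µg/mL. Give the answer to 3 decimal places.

0.084 µg/mL

C₀ = Dose / Vd = 56.20 / 313 = 0.1796 mg/L
k = ln2 / t½ = 0.693147 / 19.6 = 0.03536 h⁻¹
C = C₀ · e^(−k·t) = 0.1796 × e^(−0.03536 × 21.6)
  = 0.1796 × 0.4659 = 0.08368 mg/L
(0.08368 mg/L = 0.08368 µg/mL)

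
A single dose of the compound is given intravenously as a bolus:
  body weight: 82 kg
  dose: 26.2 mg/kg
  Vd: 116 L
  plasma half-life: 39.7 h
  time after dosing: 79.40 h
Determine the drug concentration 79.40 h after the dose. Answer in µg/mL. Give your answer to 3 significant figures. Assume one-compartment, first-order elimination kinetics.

Total dose = 26.2 × 82 = 2148 mg
C₀ = Dose / Vd = 2148 / 116 = 18.52 mg/L
k = ln2 / t½ = 0.693147 / 39.7 = 0.01746 h⁻¹
t / t½ = 79.40 / 39.7 = 2 half-lives
C = C₀ × (1/2)^2 = 18.52 × 0.2500 = 4.630 mg/L
(4.630 mg/L = 4.630 µg/mL)

4.63 µg/mL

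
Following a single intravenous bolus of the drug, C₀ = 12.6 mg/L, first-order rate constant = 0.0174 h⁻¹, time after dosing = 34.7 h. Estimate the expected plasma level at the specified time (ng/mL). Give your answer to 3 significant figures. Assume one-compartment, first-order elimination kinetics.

C = C₀ · e^(−k·t) = 12.60 × e^(−0.01740 × 34.7)
  = 12.60 × 0.5467 = 6.888 mg/L
Convert: 6.888 mg/L × 1000 = 6888 ng/mL

6890 ng/mL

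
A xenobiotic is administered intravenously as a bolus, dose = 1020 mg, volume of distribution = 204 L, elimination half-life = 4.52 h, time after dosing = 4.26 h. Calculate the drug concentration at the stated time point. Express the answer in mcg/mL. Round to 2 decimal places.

2.60 mcg/mL

C₀ = Dose / Vd = 1020 / 204 = 5.000 mg/L
k = ln2 / t½ = 0.693147 / 4.52 = 0.1534 h⁻¹
C = C₀ · e^(−k·t) = 5.000 × e^(−0.1534 × 4.26)
  = 5.000 × 0.5202 = 2.601 mg/L
(2.601 mg/L = 2.601 mcg/mL)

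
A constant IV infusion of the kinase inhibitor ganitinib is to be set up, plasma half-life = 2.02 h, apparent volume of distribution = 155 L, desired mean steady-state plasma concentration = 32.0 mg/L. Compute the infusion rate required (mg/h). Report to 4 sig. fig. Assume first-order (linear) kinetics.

k = ln2 / t½ = 0.693147 / 2.02 = 0.3431 h⁻¹
CL = k × Vd = 0.3431 × 155 = 53.18 L/h
At steady state, infusion rate R₀ = Css × CL = 32.0 × 53.18 = 1702 mg/h

1702 mg/h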